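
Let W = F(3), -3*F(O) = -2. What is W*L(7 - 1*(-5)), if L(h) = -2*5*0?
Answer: 0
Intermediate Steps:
F(O) = 2/3 (F(O) = -1/3*(-2) = 2/3)
W = 2/3 ≈ 0.66667
L(h) = 0 (L(h) = -10*0 = 0)
W*L(7 - 1*(-5)) = (2/3)*0 = 0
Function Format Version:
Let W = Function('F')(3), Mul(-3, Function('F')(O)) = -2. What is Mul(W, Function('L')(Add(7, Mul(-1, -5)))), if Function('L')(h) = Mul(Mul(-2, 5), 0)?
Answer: 0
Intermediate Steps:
Function('F')(O) = Rational(2, 3) (Function('F')(O) = Mul(Rational(-1, 3), -2) = Rational(2, 3))
W = Rational(2, 3) ≈ 0.66667
Function('L')(h) = 0 (Function('L')(h) = Mul(-10, 0) = 0)
Mul(W, Function('L')(Add(7, Mul(-1, -5)))) = Mul(Rational(2, 3), 0) = 0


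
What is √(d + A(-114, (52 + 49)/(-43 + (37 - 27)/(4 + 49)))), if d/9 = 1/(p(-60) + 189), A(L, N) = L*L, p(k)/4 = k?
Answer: √3755793/17 ≈ 114.00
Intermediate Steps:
p(k) = 4*k
A(L, N) = L²
d = -3/17 (d = 9/(4*(-60) + 189) = 9/(-240 + 189) = 9/(-51) = 9*(-1/51) = -3/17 ≈ -0.17647)
√(d + A(-114, (52 + 49)/(-43 + (37 - 27)/(4 + 49)))) = √(-3/17 + (-114)²) = √(-3/17 + 12996) = √(220929/17) = √3755793/17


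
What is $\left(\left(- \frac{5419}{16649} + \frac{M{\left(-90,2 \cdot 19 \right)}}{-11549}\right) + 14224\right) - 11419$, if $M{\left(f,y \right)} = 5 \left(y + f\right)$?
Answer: $\frac{539285184014}{192279301} \approx 2804.7$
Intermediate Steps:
$M{\left(f,y \right)} = 5 f + 5 y$ ($M{\left(f,y \right)} = 5 \left(f + y\right) = 5 f + 5 y$)
$\left(\left(- \frac{5419}{16649} + \frac{M{\left(-90,2 \cdot 19 \right)}}{-11549}\right) + 14224\right) - 11419 = \left(\left(- \frac{5419}{16649} + \frac{5 \left(-90\right) + 5 \cdot 2 \cdot 19}{-11549}\right) + 14224\right) - 11419 = \left(\left(\left(-5419\right) \frac{1}{16649} + \left(-450 + 5 \cdot 38\right) \left(- \frac{1}{11549}\right)\right) + 14224\right) - 11419 = \left(\left(- \frac{5419}{16649} + \left(-450 + 190\right) \left(- \frac{1}{11549}\right)\right) + 14224\right) - 11419 = \left(\left(- \frac{5419}{16649} - - \frac{260}{11549}\right) + 14224\right) - 11419 = \left(\left(- \frac{5419}{16649} + \frac{260}{11549}\right) + 14224\right) - 11419 = \left(- \frac{58255291}{192279301} + 14224\right) - 11419 = \frac{2734922522133}{192279301} - 11419 = \frac{539285184014}{192279301}$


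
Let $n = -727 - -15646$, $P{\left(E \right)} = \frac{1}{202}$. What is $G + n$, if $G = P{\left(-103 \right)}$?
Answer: $\frac{3013639}{202} \approx 14919.0$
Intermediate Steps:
$P{\left(E \right)} = \frac{1}{202}$
$n = 14919$ ($n = -727 + 15646 = 14919$)
$G = \frac{1}{202} \approx 0.0049505$
$G + n = \frac{1}{202} + 14919 = \frac{3013639}{202}$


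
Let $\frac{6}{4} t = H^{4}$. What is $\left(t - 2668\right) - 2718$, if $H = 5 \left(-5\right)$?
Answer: $\frac{765092}{3} \approx 2.5503 \cdot 10^{5}$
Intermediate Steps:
$H = -25$
$t = \frac{781250}{3}$ ($t = \frac{2 \left(-25\right)^{4}}{3} = \frac{2}{3} \cdot 390625 = \frac{781250}{3} \approx 2.6042 \cdot 10^{5}$)
$\left(t - 2668\right) - 2718 = \left(\frac{781250}{3} - 2668\right) - 2718 = \frac{773246}{3} - 2718 = \frac{765092}{3}$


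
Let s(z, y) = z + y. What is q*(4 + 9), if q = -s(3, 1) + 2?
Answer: -26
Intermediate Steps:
s(z, y) = y + z
q = -2 (q = -(1 + 3) + 2 = -1*4 + 2 = -4 + 2 = -2)
q*(4 + 9) = -2*(4 + 9) = -2*13 = -26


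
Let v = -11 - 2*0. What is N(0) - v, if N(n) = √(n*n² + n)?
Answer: 11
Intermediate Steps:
v = -11 (v = -11 + 0 = -11)
N(n) = √(n + n³) (N(n) = √(n³ + n) = √(n + n³))
N(0) - v = √(0 + 0³) - 1*(-11) = √(0 + 0) + 11 = √0 + 11 = 0 + 11 = 11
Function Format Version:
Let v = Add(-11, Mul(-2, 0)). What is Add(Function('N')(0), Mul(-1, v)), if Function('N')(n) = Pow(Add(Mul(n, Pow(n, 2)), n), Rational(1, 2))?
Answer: 11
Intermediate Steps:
v = -11 (v = Add(-11, 0) = -11)
Function('N')(n) = Pow(Add(n, Pow(n, 3)), Rational(1, 2)) (Function('N')(n) = Pow(Add(Pow(n, 3), n), Rational(1, 2)) = Pow(Add(n, Pow(n, 3)), Rational(1, 2)))
Add(Function('N')(0), Mul(-1, v)) = Add(Pow(Add(0, Pow(0, 3)), Rational(1, 2)), Mul(-1, -11)) = Add(Pow(Add(0, 0), Rational(1, 2)), 11) = Add(Pow(0, Rational(1, 2)), 11) = Add(0, 11) = 11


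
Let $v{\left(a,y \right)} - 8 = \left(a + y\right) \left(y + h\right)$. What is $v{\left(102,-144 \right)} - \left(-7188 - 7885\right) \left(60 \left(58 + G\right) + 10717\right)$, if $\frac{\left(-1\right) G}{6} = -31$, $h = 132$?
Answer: $382206573$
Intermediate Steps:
$v{\left(a,y \right)} = 8 + \left(132 + y\right) \left(a + y\right)$ ($v{\left(a,y \right)} = 8 + \left(a + y\right) \left(y + 132\right) = 8 + \left(a + y\right) \left(132 + y\right) = 8 + \left(132 + y\right) \left(a + y\right)$)
$G = 186$ ($G = \left(-6\right) \left(-31\right) = 186$)
$v{\left(102,-144 \right)} - \left(-7188 - 7885\right) \left(60 \left(58 + G\right) + 10717\right) = \left(8 + \left(-144\right)^{2} + 132 \cdot 102 + 132 \left(-144\right) + 102 \left(-144\right)\right) - \left(-7188 - 7885\right) \left(60 \left(58 + 186\right) + 10717\right) = \left(8 + 20736 + 13464 - 19008 - 14688\right) - - 15073 \left(60 \cdot 244 + 10717\right) = 512 - - 15073 \left(14640 + 10717\right) = 512 - \left(-15073\right) 25357 = 512 - -382206061 = 512 + 382206061 = 382206573$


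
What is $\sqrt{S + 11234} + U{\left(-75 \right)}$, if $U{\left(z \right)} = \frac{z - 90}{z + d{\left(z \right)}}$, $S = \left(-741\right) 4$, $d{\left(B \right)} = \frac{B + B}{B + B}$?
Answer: $\frac{165}{74} + \sqrt{8270} \approx 93.169$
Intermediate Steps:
$d{\left(B \right)} = 1$ ($d{\left(B \right)} = \frac{2 B}{2 B} = 2 B \frac{1}{2 B} = 1$)
$S = -2964$
$U{\left(z \right)} = \frac{-90 + z}{1 + z}$ ($U{\left(z \right)} = \frac{z - 90}{z + 1} = \frac{-90 + z}{1 + z}$)
$\sqrt{S + 11234} + U{\left(-75 \right)} = \sqrt{-2964 + 11234} + \frac{-90 - 75}{1 - 75} = \sqrt{8270} + \frac{1}{-74} \left(-165\right) = \sqrt{8270} - - \frac{165}{74} = \sqrt{8270} + \frac{165}{74} = \frac{165}{74} + \sqrt{8270}$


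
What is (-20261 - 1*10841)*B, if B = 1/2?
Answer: -15551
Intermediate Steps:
B = 1/2 ≈ 0.50000
(-20261 - 1*10841)*B = (-20261 - 1*10841)*(1/2) = (-20261 - 10841)*(1/2) = -31102*1/2 = -15551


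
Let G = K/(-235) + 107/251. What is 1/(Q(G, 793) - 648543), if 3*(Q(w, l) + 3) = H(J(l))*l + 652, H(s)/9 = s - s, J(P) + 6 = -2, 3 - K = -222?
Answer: -3/1944986 ≈ -1.5424e-6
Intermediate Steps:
K = 225 (K = 3 - 1*(-222) = 3 + 222 = 225)
J(P) = -8 (J(P) = -6 - 2 = -8)
G = -6266/11797 (G = 225/(-235) + 107/251 = 225*(-1/235) + 107*(1/251) = -45/47 + 107/251 = -6266/11797 ≈ -0.53115)
H(s) = 0 (H(s) = 9*(s - s) = 9*0 = 0)
Q(w, l) = 643/3 (Q(w, l) = -3 + (0*l + 652)/3 = -3 + (0 + 652)/3 = -3 + (⅓)*652 = -3 + 652/3 = 643/3)
1/(Q(G, 793) - 648543) = 1/(643/3 - 648543) = 1/(-1944986/3) = -3/1944986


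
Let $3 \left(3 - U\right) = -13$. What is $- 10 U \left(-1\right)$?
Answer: $\frac{220}{3} \approx 73.333$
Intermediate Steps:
$U = \frac{22}{3}$ ($U = 3 - - \frac{13}{3} = 3 + \frac{13}{3} = \frac{22}{3} \approx 7.3333$)
$- 10 U \left(-1\right) = \left(-10\right) \frac{22}{3} \left(-1\right) = \left(- \frac{220}{3}\right) \left(-1\right) = \frac{220}{3}$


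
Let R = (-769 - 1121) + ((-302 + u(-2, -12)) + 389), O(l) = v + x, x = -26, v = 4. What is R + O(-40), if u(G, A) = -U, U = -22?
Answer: -1803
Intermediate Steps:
u(G, A) = 22 (u(G, A) = -1*(-22) = 22)
O(l) = -22 (O(l) = 4 - 26 = -22)
R = -1781 (R = (-769 - 1121) + ((-302 + 22) + 389) = -1890 + (-280 + 389) = -1890 + 109 = -1781)
R + O(-40) = -1781 - 22 = -1803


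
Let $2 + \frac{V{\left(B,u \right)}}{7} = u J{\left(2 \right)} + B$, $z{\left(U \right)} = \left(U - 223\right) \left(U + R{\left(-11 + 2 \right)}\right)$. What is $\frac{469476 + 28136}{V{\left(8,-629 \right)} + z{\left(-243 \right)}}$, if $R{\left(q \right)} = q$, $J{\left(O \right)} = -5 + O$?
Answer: $\frac{497612}{130683} \approx 3.8078$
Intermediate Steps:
$z{\left(U \right)} = \left(-223 + U\right) \left(-9 + U\right)$ ($z{\left(U \right)} = \left(U - 223\right) \left(U + \left(-11 + 2\right)\right) = \left(-223 + U\right) \left(U - 9\right) = \left(-223 + U\right) \left(-9 + U\right)$)
$V{\left(B,u \right)} = -14 - 21 u + 7 B$ ($V{\left(B,u \right)} = -14 + 7 \left(u \left(-5 + 2\right) + B\right) = -14 + 7 \left(u \left(-3\right) + B\right) = -14 + 7 \left(- 3 u + B\right) = -14 + 7 \left(B - 3 u\right) = -14 + \left(- 21 u + 7 B\right) = -14 - 21 u + 7 B$)
$\frac{469476 + 28136}{V{\left(8,-629 \right)} + z{\left(-243 \right)}} = \frac{469476 + 28136}{\left(-14 - -13209 + 7 \cdot 8\right) + \left(2007 + \left(-243\right)^{2} - -56376\right)} = \frac{497612}{\left(-14 + 13209 + 56\right) + \left(2007 + 59049 + 56376\right)} = \frac{497612}{13251 + 117432} = \frac{497612}{130683}$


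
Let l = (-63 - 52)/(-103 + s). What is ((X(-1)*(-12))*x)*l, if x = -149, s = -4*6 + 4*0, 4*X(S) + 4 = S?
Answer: -257025/127 ≈ -2023.8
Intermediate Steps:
X(S) = -1 + S/4
s = -24 (s = -24 + 0 = -24)
l = 115/127 (l = (-63 - 52)/(-103 - 24) = -115/(-127) = -115*(-1/127) = 115/127 ≈ 0.90551)
((X(-1)*(-12))*x)*l = (((-1 + (¼)*(-1))*(-12))*(-149))*(115/127) = (((-1 - ¼)*(-12))*(-149))*(115/127) = (-5/4*(-12)*(-149))*(115/127) = (15*(-149))*(115/127) = -2235*115/127 = -257025/127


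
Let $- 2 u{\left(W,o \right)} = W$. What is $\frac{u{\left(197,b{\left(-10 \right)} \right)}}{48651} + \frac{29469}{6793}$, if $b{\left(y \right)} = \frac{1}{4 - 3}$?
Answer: $\frac{2866054417}{660972486} \approx 4.3361$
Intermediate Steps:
$b{\left(y \right)} = 1$ ($b{\left(y \right)} = 1^{-1} = 1$)
$u{\left(W,o \right)} = - \frac{W}{2}$
$\frac{u{\left(197,b{\left(-10 \right)} \right)}}{48651} + \frac{29469}{6793} = \frac{\left(- \frac{1}{2}\right) 197}{48651} + \frac{29469}{6793} = \left(- \frac{197}{2}\right) \frac{1}{48651} + 29469 \cdot \frac{1}{6793} = - \frac{197}{97302} + \frac{29469}{6793} = \frac{2866054417}{660972486}$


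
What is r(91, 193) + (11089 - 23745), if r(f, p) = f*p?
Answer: 4907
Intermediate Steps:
r(91, 193) + (11089 - 23745) = 91*193 + (11089 - 23745) = 17563 - 12656 = 4907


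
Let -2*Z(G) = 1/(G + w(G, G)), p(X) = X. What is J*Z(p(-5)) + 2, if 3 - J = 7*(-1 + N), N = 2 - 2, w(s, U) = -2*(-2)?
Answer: 7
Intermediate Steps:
w(s, U) = 4
N = 0
Z(G) = -1/(2*(4 + G)) (Z(G) = -1/(2*(G + 4)) = -1/(2*(4 + G)))
J = 10 (J = 3 - 7*(-1 + 0) = 3 - 7*(-1) = 3 - 1*(-7) = 3 + 7 = 10)
J*Z(p(-5)) + 2 = 10*(-1/(8 + 2*(-5))) + 2 = 10*(-1/(8 - 10)) + 2 = 10*(-1/(-2)) + 2 = 10*(-1*(-½)) + 2 = 10*(½) + 2 = 5 + 2 = 7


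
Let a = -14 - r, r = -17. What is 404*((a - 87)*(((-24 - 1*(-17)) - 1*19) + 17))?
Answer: 305424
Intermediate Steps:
a = 3 (a = -14 - 1*(-17) = -14 + 17 = 3)
404*((a - 87)*(((-24 - 1*(-17)) - 1*19) + 17)) = 404*((3 - 87)*(((-24 - 1*(-17)) - 1*19) + 17)) = 404*(-84*(((-24 + 17) - 19) + 17)) = 404*(-84*((-7 - 19) + 17)) = 404*(-84*(-26 + 17)) = 404*(-84*(-9)) = 404*756 = 305424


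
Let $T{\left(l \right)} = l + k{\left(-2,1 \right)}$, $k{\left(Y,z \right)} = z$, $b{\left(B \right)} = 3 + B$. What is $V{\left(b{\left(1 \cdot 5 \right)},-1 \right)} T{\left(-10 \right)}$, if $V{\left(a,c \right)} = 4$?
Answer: $-36$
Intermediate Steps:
$T{\left(l \right)} = 1 + l$ ($T{\left(l \right)} = l + 1 = 1 + l$)
$V{\left(b{\left(1 \cdot 5 \right)},-1 \right)} T{\left(-10 \right)} = 4 \left(1 - 10\right) = 4 \left(-9\right) = -36$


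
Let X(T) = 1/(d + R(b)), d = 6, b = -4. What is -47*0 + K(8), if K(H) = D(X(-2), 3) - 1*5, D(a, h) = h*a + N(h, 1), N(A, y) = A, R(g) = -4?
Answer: -1/2 ≈ -0.50000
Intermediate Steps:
X(T) = 1/2 (X(T) = 1/(6 - 4) = 1/2)
D(a, h) = h + a*h (D(a, h) = h*a + h = a*h + h = h + a*h)
K(H) = -1/2 (K(H) = 3*(1 + 1/2) - 1*5 = 3*(3/2) - 5 = 9/2 - 5 = -1/2)
-47*0 + K(8) = -47*0 - 1/2 = 0 - 1/2 = -1/2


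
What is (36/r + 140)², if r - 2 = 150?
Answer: 28398241/1444 ≈ 19666.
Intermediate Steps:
r = 152 (r = 2 + 150 = 152)
(36/r + 140)² = (36/152 + 140)² = (36*(1/152) + 140)² = (9/38 + 140)² = (5329/38)² = 28398241/1444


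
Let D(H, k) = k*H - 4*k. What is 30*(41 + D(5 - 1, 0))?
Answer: 1230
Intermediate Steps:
D(H, k) = -4*k + H*k (D(H, k) = H*k - 4*k = -4*k + H*k)
30*(41 + D(5 - 1, 0)) = 30*(41 + 0*(-4 + (5 - 1))) = 30*(41 + 0*(-4 + 4)) = 30*(41 + 0*0) = 30*(41 + 0) = 30*41 = 1230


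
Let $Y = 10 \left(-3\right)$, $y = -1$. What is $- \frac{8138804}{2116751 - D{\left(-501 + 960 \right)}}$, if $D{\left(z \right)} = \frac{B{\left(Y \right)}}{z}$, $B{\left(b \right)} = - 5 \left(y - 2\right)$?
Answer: $- \frac{622618506}{161931449} \approx -3.845$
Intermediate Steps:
$Y = -30$
$B{\left(b \right)} = 15$ ($B{\left(b \right)} = - 5 \left(-1 - 2\right) = \left(-5\right) \left(-3\right) = 15$)
$D{\left(z \right)} = \frac{15}{z}$
$- \frac{8138804}{2116751 - D{\left(-501 + 960 \right)}} = - \frac{8138804}{2116751 - \frac{15}{-501 + 960}} = - \frac{8138804}{2116751 - \frac{15}{459}} = - \frac{8138804}{2116751 - 15 \cdot \frac{1}{459}} = - \frac{8138804}{2116751 - \frac{5}{153}} = - \frac{8138804}{\frac{323862898}{153}} = \left(-8138804\right) \frac{153}{323862898} = - \frac{622618506}{161931449}$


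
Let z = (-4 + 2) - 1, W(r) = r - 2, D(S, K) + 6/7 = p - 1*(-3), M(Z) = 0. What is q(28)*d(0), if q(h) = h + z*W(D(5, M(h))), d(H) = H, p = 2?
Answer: 0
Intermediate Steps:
D(S, K) = 29/7 (D(S, K) = -6/7 + (2 - 1*(-3)) = -6/7 + (2 + 3) = -6/7 + 5 = 29/7)
W(r) = -2 + r
z = -3 (z = -2 - 1 = -3)
q(h) = -45/7 + h (q(h) = h - 3*(-2 + 29/7) = h - 3*15/7 = h - 45/7 = -45/7 + h)
q(28)*d(0) = (-45/7 + 28)*0 = (151/7)*0 = 0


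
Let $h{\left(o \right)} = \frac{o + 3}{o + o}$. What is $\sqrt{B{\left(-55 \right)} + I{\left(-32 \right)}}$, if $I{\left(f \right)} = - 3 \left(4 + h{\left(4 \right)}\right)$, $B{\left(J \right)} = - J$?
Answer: $\frac{\sqrt{646}}{4} \approx 6.3541$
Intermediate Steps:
$h{\left(o \right)} = \frac{3 + o}{2 o}$
$I{\left(f \right)} = - \frac{117}{8}$ ($I{\left(f \right)} = - 3 \left(4 + \frac{3 + 4}{2 \cdot 4}\right) = - 3 \left(4 + \frac{1}{2} \cdot \frac{1}{4} \cdot 7\right) = - 3 \left(4 + \frac{7}{8}\right) = \left(-3\right) \frac{39}{8} = - \frac{117}{8}$)
$\sqrt{B{\left(-55 \right)} + I{\left(-32 \right)}} = \sqrt{\left(-1\right) \left(-55\right) - \frac{117}{8}} = \sqrt{55 - \frac{117}{8}} = \sqrt{\frac{323}{8}} = \frac{\sqrt{646}}{4}$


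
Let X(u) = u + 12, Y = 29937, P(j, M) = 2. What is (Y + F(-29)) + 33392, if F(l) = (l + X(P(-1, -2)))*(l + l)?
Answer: 64199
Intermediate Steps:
X(u) = 12 + u
F(l) = 2*l*(14 + l) (F(l) = (l + (12 + 2))*(l + l) = (l + 14)*(2*l) = (14 + l)*(2*l) = 2*l*(14 + l))
(Y + F(-29)) + 33392 = (29937 + 2*(-29)*(14 - 29)) + 33392 = (29937 + 2*(-29)*(-15)) + 33392 = (29937 + 870) + 33392 = 30807 + 33392 = 64199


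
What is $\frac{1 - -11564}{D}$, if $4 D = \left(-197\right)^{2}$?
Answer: $\frac{46260}{38809} \approx 1.192$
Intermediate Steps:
$D = \frac{38809}{4}$ ($D = \frac{\left(-197\right)^{2}}{4} = \frac{1}{4} \cdot 38809 = \frac{38809}{4} \approx 9702.3$)
$\frac{1 - -11564}{D} = \frac{1 - -11564}{\frac{38809}{4}} = \left(1 + 11564\right) \frac{4}{38809} = 11565 \cdot \frac{4}{38809} = \frac{46260}{38809}$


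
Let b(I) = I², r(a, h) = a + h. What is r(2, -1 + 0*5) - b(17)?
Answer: -288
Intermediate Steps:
r(2, -1 + 0*5) - b(17) = (2 + (-1 + 0*5)) - 1*17² = (2 + (-1 + 0)) - 1*289 = (2 - 1) - 289 = 1 - 289 = -288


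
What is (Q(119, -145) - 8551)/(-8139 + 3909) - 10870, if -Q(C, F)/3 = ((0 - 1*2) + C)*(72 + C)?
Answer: -22952254/2115 ≈ -10852.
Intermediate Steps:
Q(C, F) = -3*(-2 + C)*(72 + C) (Q(C, F) = -3*((0 - 1*2) + C)*(72 + C) = -3*((0 - 2) + C)*(72 + C) = -3*(-2 + C)*(72 + C))
(Q(119, -145) - 8551)/(-8139 + 3909) - 10870 = ((432 - 210*119 - 3*119²) - 8551)/(-8139 + 3909) - 10870 = ((432 - 24990 - 3*14161) - 8551)/(-4230) - 10870 = ((432 - 24990 - 42483) - 8551)*(-1/4230) - 10870 = (-67041 - 8551)*(-1/4230) - 10870 = -75592*(-1/4230) - 10870 = 37796/2115 - 10870 = -22952254/2115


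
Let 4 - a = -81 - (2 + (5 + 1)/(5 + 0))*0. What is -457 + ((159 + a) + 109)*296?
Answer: 104031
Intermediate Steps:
a = 85 (a = 4 - (-81 - (2 + (5 + 1)/(5 + 0))*0) = 4 - (-81 - (2 + 6/5)*0) = 4 - (-81 - 16*0/5) = 4 - (-81 - 1*0) = 4 - (-81 + 0) = 4 - 1*(-81) = 4 + 81 = 85)
-457 + ((159 + a) + 109)*296 = -457 + ((159 + 85) + 109)*296 = -457 + (244 + 109)*296 = -457 + 353*296 = -457 + 104488 = 104031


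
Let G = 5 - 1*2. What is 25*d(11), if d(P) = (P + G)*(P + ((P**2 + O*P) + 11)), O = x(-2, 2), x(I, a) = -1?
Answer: 46200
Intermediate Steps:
O = -1
G = 3 (G = 5 - 2 = 3)
d(P) = (3 + P)*(11 + P**2) (d(P) = (P + 3)*(P + ((P**2 - P) + 11)) = (3 + P)*(P + (11 + P**2 - P)) = (3 + P)*(11 + P**2))
25*d(11) = 25*(33 + 11**3 + 3*11**2 + 11*11) = 25*(33 + 1331 + 3*121 + 121) = 25*(33 + 1331 + 363 + 121) = 25*1848 = 46200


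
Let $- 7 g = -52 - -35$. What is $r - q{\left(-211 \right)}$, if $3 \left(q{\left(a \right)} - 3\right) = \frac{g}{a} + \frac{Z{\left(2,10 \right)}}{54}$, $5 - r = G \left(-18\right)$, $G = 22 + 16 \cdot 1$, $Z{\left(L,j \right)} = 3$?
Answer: $\frac{54712817}{79758} \approx 685.99$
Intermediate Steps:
$g = \frac{17}{7}$ ($g = - \frac{-52 - -35}{7} = - \frac{-52 + 35}{7} = \left(- \frac{1}{7}\right) \left(-17\right) = \frac{17}{7} \approx 2.4286$)
$G = 38$ ($G = 22 + 16 = 38$)
$r = 689$ ($r = 5 - 38 \left(-18\right) = 5 - -684 = 5 + 684 = 689$)
$q{\left(a \right)} = \frac{163}{54} + \frac{17}{21 a}$ ($q{\left(a \right)} = 3 + \frac{\frac{17}{7 a} + \frac{3}{54}}{3} = 3 + \frac{\frac{17}{7 a} + 3 \cdot \frac{1}{54}}{3} = 3 + \frac{\frac{17}{7 a} + \frac{1}{18}}{3} = 3 + \frac{\frac{1}{18} + \frac{17}{7 a}}{3} = 3 + \left(\frac{1}{54} + \frac{17}{21 a}\right) = \frac{163}{54} + \frac{17}{21 a}$)
$r - q{\left(-211 \right)} = 689 - \frac{306 + 1141 \left(-211\right)}{378 \left(-211\right)} = 689 - \frac{1}{378} \left(- \frac{1}{211}\right) \left(306 - 240751\right) = 689 - \frac{1}{378} \left(- \frac{1}{211}\right) \left(-240445\right) = 689 - \frac{240445}{79758} = \frac{54712817}{79758}$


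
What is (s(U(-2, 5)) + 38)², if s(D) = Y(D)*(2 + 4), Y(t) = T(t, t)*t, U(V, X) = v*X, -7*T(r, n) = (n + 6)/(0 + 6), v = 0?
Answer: 1444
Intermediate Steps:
T(r, n) = -⅐ - n/42 (T(r, n) = -(n + 6)/(7*(0 + 6)) = -(6 + n)/(7*6) = -(1 + n/6)/7 = -⅐ - n/42)
U(V, X) = 0 (U(V, X) = 0*X = 0)
Y(t) = t*(-⅐ - t/42) (Y(t) = (-⅐ - t/42)*t = t*(-⅐ - t/42))
s(D) = -D*(6 + D)/7 (s(D) = (-D*(6 + D)/42)*(2 + 4) = -D*(6 + D)/42*6 = -D*(6 + D)/7)
(s(U(-2, 5)) + 38)² = (-⅐*0*(6 + 0) + 38)² = (-⅐*0*6 + 38)² = (0 + 38)² = 38² = 1444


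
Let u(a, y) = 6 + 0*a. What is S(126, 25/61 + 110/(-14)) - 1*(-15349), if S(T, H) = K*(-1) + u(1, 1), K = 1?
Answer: 15354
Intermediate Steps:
u(a, y) = 6 (u(a, y) = 6 + 0 = 6)
S(T, H) = 5 (S(T, H) = 1*(-1) + 6 = -1 + 6 = 5)
S(126, 25/61 + 110/(-14)) - 1*(-15349) = 5 - 1*(-15349) = 5 + 15349 = 15354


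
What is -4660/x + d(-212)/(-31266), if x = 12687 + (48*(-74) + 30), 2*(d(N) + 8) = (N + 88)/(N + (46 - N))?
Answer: -223274627/439381098 ≈ -0.50816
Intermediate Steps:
d(N) = -162/23 + N/92 (d(N) = -8 + ((N + 88)/(N + (46 - N)))/2 = -8 + ((88 + N)/46)/2 = -8 + ((88 + N)*(1/46))/2 = -8 + (44/23 + N/46)/2 = -8 + (22/23 + N/92) = -162/23 + N/92)
x = 9165 (x = 12687 + (-3552 + 30) = 12687 - 3522 = 9165)
-4660/x + d(-212)/(-31266) = -4660/9165 + (-162/23 + (1/92)*(-212))/(-31266) = -4660*1/9165 + (-162/23 - 53/23)*(-1/31266) = -932/1833 - 215/23*(-1/31266) = -932/1833 + 215/719118 = -223274627/439381098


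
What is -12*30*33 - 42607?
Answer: -54487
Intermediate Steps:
-12*30*33 - 42607 = -360*33 - 42607 = -11880 - 42607 = -54487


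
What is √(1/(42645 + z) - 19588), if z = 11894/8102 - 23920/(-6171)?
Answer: I*√22267463821189152540003733810/1066204055902 ≈ 139.96*I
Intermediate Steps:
z = 133598857/24998721 (z = 11894*(1/8102) - 23920*(-1/6171) = 5947/4051 + 23920/6171 = 133598857/24998721 ≈ 5.3442)
√(1/(42645 + z) - 19588) = √(1/(42645 + 133598857/24998721) - 19588) = √(1/(1066204055902/24998721) - 19588) = √(24998721/1066204055902 - 19588) = √(-20884805022009655/1066204055902) = I*√22267463821189152540003733810/1066204055902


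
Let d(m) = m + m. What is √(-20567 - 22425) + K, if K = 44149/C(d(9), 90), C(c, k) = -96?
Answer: -44149/96 + 4*I*√2687 ≈ -459.89 + 207.35*I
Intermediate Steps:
d(m) = 2*m
K = -44149/96 (K = 44149/(-96) = 44149*(-1/96) = -44149/96 ≈ -459.89)
√(-20567 - 22425) + K = √(-20567 - 22425) - 44149/96 = √(-42992) - 44149/96 = 4*I*√2687 - 44149/96 = -44149/96 + 4*I*√2687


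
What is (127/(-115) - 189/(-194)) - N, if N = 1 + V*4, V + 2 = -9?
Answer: 956427/22310 ≈ 42.870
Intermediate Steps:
V = -11 (V = -2 - 9 = -11)
N = -43 (N = 1 - 11*4 = 1 - 44 = -43)
(127/(-115) - 189/(-194)) - N = (127/(-115) - 189/(-194)) - 1*(-43) = (127*(-1/115) - 189*(-1/194)) + 43 = (-127/115 + 189/194) + 43 = -2903/22310 + 43 = 956427/22310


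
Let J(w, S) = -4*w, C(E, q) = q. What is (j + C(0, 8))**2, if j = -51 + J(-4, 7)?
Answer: 729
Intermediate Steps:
j = -35 (j = -51 - 4*(-4) = -51 + 16 = -35)
(j + C(0, 8))**2 = (-35 + 8)**2 = (-27)**2 = 729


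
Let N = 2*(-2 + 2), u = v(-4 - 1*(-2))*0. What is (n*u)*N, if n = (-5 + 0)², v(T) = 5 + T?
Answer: 0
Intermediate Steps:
n = 25 (n = (-5)² = 25)
u = 0 (u = (5 + (-4 - 1*(-2)))*0 = (5 + (-4 + 2))*0 = (5 - 2)*0 = 3*0 = 0)
N = 0 (N = 2*0 = 0)
(n*u)*N = (25*0)*0 = 0*0 = 0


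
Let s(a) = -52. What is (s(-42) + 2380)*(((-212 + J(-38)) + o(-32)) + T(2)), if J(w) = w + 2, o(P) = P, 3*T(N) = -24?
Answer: -670464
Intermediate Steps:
T(N) = -8 (T(N) = (⅓)*(-24) = -8)
J(w) = 2 + w
(s(-42) + 2380)*(((-212 + J(-38)) + o(-32)) + T(2)) = (-52 + 2380)*(((-212 + (2 - 38)) - 32) - 8) = 2328*(((-212 - 36) - 32) - 8) = 2328*((-248 - 32) - 8) = 2328*(-280 - 8) = 2328*(-288) = -670464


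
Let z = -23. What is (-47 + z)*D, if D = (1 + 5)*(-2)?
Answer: 840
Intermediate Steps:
D = -12 (D = 6*(-2) = -12)
(-47 + z)*D = (-47 - 23)*(-12) = -70*(-12) = 840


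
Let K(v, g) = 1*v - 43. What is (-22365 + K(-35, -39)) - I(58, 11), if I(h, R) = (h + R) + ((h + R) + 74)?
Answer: -22655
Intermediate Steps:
K(v, g) = -43 + v (K(v, g) = v - 43 = -43 + v)
I(h, R) = 74 + 2*R + 2*h (I(h, R) = (R + h) + ((R + h) + 74) = (R + h) + (74 + R + h) = 74 + 2*R + 2*h)
(-22365 + K(-35, -39)) - I(58, 11) = (-22365 + (-43 - 35)) - (74 + 2*11 + 2*58) = (-22365 - 78) - (74 + 22 + 116) = -22443 - 1*212 = -22443 - 212 = -22655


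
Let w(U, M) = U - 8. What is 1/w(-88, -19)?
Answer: -1/96 ≈ -0.010417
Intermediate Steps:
w(U, M) = -8 + U
1/w(-88, -19) = 1/(-8 - 88) = 1/(-96) = -1/96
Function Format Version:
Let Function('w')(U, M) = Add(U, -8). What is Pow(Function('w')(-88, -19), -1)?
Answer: Rational(-1, 96) ≈ -0.010417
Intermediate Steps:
Function('w')(U, M) = Add(-8, U)
Pow(Function('w')(-88, -19), -1) = Pow(Add(-8, -88), -1) = Pow(-96, -1) = Rational(-1, 96)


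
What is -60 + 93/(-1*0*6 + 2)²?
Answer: -147/4 ≈ -36.750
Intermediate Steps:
-60 + 93/(-1*0*6 + 2)² = -60 + 93/(0*6 + 2)² = -60 + 93/(0 + 2)² = -60 + 93/2² = -60 + 93/4 = -147/4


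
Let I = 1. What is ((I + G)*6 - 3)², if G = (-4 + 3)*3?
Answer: 225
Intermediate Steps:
G = -3 (G = -1*3 = -3)
((I + G)*6 - 3)² = ((1 - 3)*6 - 3)² = (-2*6 - 3)² = (-12 - 3)² = (-15)² = 225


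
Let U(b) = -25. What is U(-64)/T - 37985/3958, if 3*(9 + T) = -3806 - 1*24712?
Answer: -72265665/7532074 ≈ -9.5944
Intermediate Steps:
T = -9515 (T = -9 + (-3806 - 1*24712)/3 = -9 + (-3806 - 24712)/3 = -9 + (⅓)*(-28518) = -9 - 9506 = -9515)
U(-64)/T - 37985/3958 = -25/(-9515) - 37985/3958 = -25*(-1/9515) - 37985*1/3958 = 5/1903 - 37985/3958 = -72265665/7532074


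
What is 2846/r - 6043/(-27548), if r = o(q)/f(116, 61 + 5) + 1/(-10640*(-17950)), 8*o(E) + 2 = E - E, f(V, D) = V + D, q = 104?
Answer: -194658941403579059/93952095876 ≈ -2.0719e+6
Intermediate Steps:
f(V, D) = D + V
o(E) = -¼ (o(E) = -¼ + (E - E)/8 = -¼ + (⅛)*0 = -¼ + 0 = -¼)
r = -3410487/2482844000 (r = -1/(4*((61 + 5) + 116)) + 1/(-10640*(-17950)) = -1/(4*(66 + 116)) - 1/10640*(-1/17950) = -¼/182 + 1/190988000 = -¼*1/182 + 1/190988000 = -1/728 + 1/190988000 = -3410487/2482844000 ≈ -0.0013736)
2846/r - 6043/(-27548) = 2846/(-3410487/2482844000) - 6043/(-27548) = 2846*(-2482844000/3410487) - 6043*(-1/27548) = -7066174024000/3410487 + 6043/27548 = -194658941403579059/93952095876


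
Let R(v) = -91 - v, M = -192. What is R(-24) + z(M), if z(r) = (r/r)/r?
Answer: -12865/192 ≈ -67.005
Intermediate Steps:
z(r) = 1/r
R(-24) + z(M) = (-91 - 1*(-24)) + 1/(-192) = (-91 + 24) - 1/192 = -67 - 1/192 = -12865/192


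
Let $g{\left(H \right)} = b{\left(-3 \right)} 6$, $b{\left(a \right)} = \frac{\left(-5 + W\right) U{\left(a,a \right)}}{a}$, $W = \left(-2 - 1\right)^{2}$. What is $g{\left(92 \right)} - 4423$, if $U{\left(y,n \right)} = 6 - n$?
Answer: $-4495$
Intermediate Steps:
$W = 9$ ($W = \left(-3\right)^{2} = 9$)
$b{\left(a \right)} = \frac{24 - 4 a}{a}$ ($b{\left(a \right)} = \frac{\left(-5 + 9\right) \left(6 - a\right)}{a} = \frac{4 \left(6 - a\right)}{a} = \frac{24 - 4 a}{a}$)
$g{\left(H \right)} = -72$ ($g{\left(H \right)} = \left(-4 + \frac{24}{-3}\right) 6 = \left(-4 + 24 \left(- \frac{1}{3}\right)\right) 6 = \left(-4 - 8\right) 6 = \left(-12\right) 6 = -72$)
$g{\left(92 \right)} - 4423 = -72 - 4423 = -4495$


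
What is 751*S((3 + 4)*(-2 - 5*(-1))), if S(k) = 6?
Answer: 4506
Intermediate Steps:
751*S((3 + 4)*(-2 - 5*(-1))) = 751*6 = 4506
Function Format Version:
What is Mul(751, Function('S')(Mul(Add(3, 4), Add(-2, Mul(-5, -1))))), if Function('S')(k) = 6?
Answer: 4506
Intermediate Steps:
Mul(751, Function('S')(Mul(Add(3, 4), Add(-2, Mul(-5, -1))))) = Mul(751, 6) = 4506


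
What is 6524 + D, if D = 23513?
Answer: 30037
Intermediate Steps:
6524 + D = 6524 + 23513 = 30037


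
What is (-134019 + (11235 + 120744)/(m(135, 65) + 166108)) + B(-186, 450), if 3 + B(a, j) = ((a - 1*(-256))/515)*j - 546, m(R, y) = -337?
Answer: -765537219149/5691471 ≈ -1.3451e+5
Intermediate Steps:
B(a, j) = -549 + j*(256/515 + a/515) (B(a, j) = -3 + (((a - 1*(-256))/515)*j - 546) = -3 + (((a + 256)*(1/515))*j - 546) = -3 + (((256 + a)*(1/515))*j - 546) = -3 + ((256/515 + a/515)*j - 546) = -3 + (j*(256/515 + a/515) - 546) = -3 + (-546 + j*(256/515 + a/515)) = -549 + j*(256/515 + a/515))
(-134019 + (11235 + 120744)/(m(135, 65) + 166108)) + B(-186, 450) = (-134019 + (11235 + 120744)/(-337 + 166108)) + (-549 + (256/515)*450 + (1/515)*(-186)*450) = (-134019 + 131979/165771) + (-549 + 23040/103 - 16740/103) = (-134019 + 131979*(1/165771)) - 50247/103 = (-134019 + 43993/55257) - 50247/103 = -7405443890/55257 - 50247/103 = -765537219149/5691471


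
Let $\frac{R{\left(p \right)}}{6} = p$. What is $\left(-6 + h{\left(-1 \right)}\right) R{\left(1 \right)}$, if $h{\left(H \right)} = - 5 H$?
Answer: $-6$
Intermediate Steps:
$R{\left(p \right)} = 6 p$
$\left(-6 + h{\left(-1 \right)}\right) R{\left(1 \right)} = \left(-6 - -5\right) 6 \cdot 1 = \left(-6 + 5\right) 6 = \left(-1\right) 6 = -6$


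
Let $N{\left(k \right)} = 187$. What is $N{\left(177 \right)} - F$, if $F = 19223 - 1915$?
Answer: $-17121$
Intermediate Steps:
$F = 17308$ ($F = 19223 - 1915 = 17308$)
$N{\left(177 \right)} - F = 187 - 17308 = -17121$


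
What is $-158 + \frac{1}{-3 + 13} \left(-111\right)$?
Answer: $- \frac{1691}{10} \approx -169.1$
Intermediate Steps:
$-158 + \frac{1}{-3 + 13} \left(-111\right) = -158 + \frac{1}{10} \left(-111\right) = -158 - \frac{111}{10} = - \frac{1691}{10}$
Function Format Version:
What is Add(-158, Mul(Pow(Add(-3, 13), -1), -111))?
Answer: Rational(-1691, 10) ≈ -169.10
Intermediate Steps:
Add(-158, Mul(Pow(Add(-3, 13), -1), -111)) = Add(-158, Mul(Pow(10, -1), -111)) = Add(-158, Mul(Rational(1, 10), -111)) = Add(-158, Rational(-111, 10)) = Rational(-1691, 10)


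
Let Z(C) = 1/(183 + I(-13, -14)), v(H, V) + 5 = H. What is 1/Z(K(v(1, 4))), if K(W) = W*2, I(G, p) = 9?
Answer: 192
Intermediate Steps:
v(H, V) = -5 + H
K(W) = 2*W
Z(C) = 1/192 (Z(C) = 1/(183 + 9) = 1/192)
1/Z(K(v(1, 4))) = 1/(1/192) = 192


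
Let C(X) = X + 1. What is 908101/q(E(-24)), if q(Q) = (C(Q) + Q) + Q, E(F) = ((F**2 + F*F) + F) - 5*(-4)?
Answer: 908101/3445 ≈ 263.60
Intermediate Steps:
C(X) = 1 + X
E(F) = 20 + F + 2*F**2 (E(F) = ((F**2 + F**2) + F) + 20 = (2*F**2 + F) + 20 = (F + 2*F**2) + 20 = 20 + F + 2*F**2)
q(Q) = 1 + 3*Q (q(Q) = ((1 + Q) + Q) + Q = (1 + 2*Q) + Q = 1 + 3*Q)
908101/q(E(-24)) = 908101/(1 + 3*(20 - 24 + 2*(-24)**2)) = 908101/(1 + 3*(20 - 24 + 2*576)) = 908101/(1 + 3*(20 - 24 + 1152)) = 908101/(1 + 3*1148) = 908101/(1 + 3444) = 908101/3445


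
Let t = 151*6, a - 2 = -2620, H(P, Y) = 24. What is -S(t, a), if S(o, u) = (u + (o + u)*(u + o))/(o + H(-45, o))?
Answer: -1464163/465 ≈ -3148.7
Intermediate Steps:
a = -2618 (a = 2 - 2620 = -2618)
t = 906
S(o, u) = (u + (o + u)²)/(24 + o) (S(o, u) = (u + (o + u)*(u + o))/(o + 24) = (u + (o + u)*(o + u))/(24 + o) = (u + (o + u)²)/(24 + o))
-S(t, a) = -(-2618 + (906 - 2618)²)/(24 + 906) = -(-2618 + (-1712)²)/930 = -(-2618 + 2930944)/930 = -2928326/930 = -1*1464163/465 = -1464163/465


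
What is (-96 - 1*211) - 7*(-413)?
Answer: 2584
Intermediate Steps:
(-96 - 1*211) - 7*(-413) = (-96 - 211) + 2891 = -307 + 2891 = 2584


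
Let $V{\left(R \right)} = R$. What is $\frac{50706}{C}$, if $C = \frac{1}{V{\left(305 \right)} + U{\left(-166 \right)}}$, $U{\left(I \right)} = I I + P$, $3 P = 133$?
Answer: $1414967832$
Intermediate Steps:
$P = \frac{133}{3}$ ($P = \frac{1}{3} \cdot 133 = \frac{133}{3} \approx 44.333$)
$U{\left(I \right)} = \frac{133}{3} + I^{2}$ ($U{\left(I \right)} = I I + \frac{133}{3} = I^{2} + \frac{133}{3} = \frac{133}{3} + I^{2}$)
$C = \frac{3}{83716}$ ($C = \frac{1}{305 + \left(\frac{133}{3} + \left(-166\right)^{2}\right)} = \frac{1}{305 + \left(\frac{133}{3} + 27556\right)} = \frac{1}{305 + \frac{82801}{3}} = \frac{1}{\frac{83716}{3}} = \frac{3}{83716} \approx 3.5835 \cdot 10^{-5}$)
$\frac{50706}{C} = \frac{50706}{\frac{3}{83716}} = 50706 \cdot \frac{83716}{3} = 1414967832$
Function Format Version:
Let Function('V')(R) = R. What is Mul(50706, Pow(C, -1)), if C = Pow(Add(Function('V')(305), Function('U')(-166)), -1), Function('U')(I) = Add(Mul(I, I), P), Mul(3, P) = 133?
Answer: 1414967832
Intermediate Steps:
P = Rational(133, 3) (P = Mul(Rational(1, 3), 133) = Rational(133, 3) ≈ 44.333)
Function('U')(I) = Add(Rational(133, 3), Pow(I, 2)) (Function('U')(I) = Add(Mul(I, I), Rational(133, 3)) = Add(Pow(I, 2), Rational(133, 3)) = Add(Rational(133, 3), Pow(I, 2)))
C = Rational(3, 83716) (C = Pow(Add(305, Add(Rational(133, 3), Pow(-166, 2))), -1) = Pow(Add(305, Add(Rational(133, 3), 27556)), -1) = Pow(Add(305, Rational(82801, 3)), -1) = Pow(Rational(83716, 3), -1) = Rational(3, 83716) ≈ 3.5835e-5)
Mul(50706, Pow(C, -1)) = Mul(50706, Pow(Rational(3, 83716), -1)) = Mul(50706, Rational(83716, 3)) = 1414967832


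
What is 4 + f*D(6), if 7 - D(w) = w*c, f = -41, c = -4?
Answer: -1267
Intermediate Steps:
D(w) = 7 + 4*w (D(w) = 7 - w*(-4) = 7 - (-4)*w = 7 + 4*w)
4 + f*D(6) = 4 - 41*(7 + 4*6) = 4 - 41*(7 + 24) = 4 - 41*31 = 4 - 1271 = -1267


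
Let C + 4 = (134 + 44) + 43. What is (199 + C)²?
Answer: 173056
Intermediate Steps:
C = 217 (C = -4 + ((134 + 44) + 43) = -4 + (178 + 43) = -4 + 221 = 217)
(199 + C)² = (199 + 217)² = 416² = 173056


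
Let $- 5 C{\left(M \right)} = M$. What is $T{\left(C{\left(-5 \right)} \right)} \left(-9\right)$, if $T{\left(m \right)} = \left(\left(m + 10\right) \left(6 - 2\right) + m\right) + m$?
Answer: $-414$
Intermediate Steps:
$C{\left(M \right)} = - \frac{M}{5}$
$T{\left(m \right)} = 40 + 6 m$ ($T{\left(m \right)} = \left(\left(10 + m\right) 4 + m\right) + m = \left(\left(40 + 4 m\right) + m\right) + m = \left(40 + 5 m\right) + m = 40 + 6 m$)
$T{\left(C{\left(-5 \right)} \right)} \left(-9\right) = \left(40 + 6 \left(\left(- \frac{1}{5}\right) \left(-5\right)\right)\right) \left(-9\right) = \left(40 + 6 \cdot 1\right) \left(-9\right) = \left(40 + 6\right) \left(-9\right) = 46 \left(-9\right) = -414$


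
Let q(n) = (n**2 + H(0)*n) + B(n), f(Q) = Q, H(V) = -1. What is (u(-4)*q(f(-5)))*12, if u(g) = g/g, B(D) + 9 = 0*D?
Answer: 252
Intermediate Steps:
B(D) = -9 (B(D) = -9 + 0*D = -9 + 0 = -9)
u(g) = 1
q(n) = -9 + n**2 - n (q(n) = (n**2 - n) - 9 = -9 + n**2 - n)
(u(-4)*q(f(-5)))*12 = (1*(-9 + (-5)**2 - 1*(-5)))*12 = (1*(-9 + 25 + 5))*12 = (1*21)*12 = 21*12 = 252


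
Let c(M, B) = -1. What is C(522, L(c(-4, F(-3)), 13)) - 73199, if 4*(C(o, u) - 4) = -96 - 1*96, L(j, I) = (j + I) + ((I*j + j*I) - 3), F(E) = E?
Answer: -73243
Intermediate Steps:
L(j, I) = -3 + I + j + 2*I*j (L(j, I) = (I + j) + ((I*j + I*j) - 3) = (I + j) + (2*I*j - 3) = (I + j) + (-3 + 2*I*j) = -3 + I + j + 2*I*j)
C(o, u) = -44 (C(o, u) = 4 + (-96 - 1*96)/4 = 4 + (-96 - 96)/4 = 4 + (¼)*(-192) = 4 - 48 = -44)
C(522, L(c(-4, F(-3)), 13)) - 73199 = -44 - 73199 = -73243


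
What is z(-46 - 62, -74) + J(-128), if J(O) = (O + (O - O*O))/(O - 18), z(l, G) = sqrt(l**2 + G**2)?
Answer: 8320/73 + 2*sqrt(4285) ≈ 244.89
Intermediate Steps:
z(l, G) = sqrt(G**2 + l**2)
J(O) = (-O**2 + 2*O)/(-18 + O) (J(O) = (O + (O - O**2))/(-18 + O) = (-O**2 + 2*O)/(-18 + O))
z(-46 - 62, -74) + J(-128) = sqrt((-74)**2 + (-46 - 62)**2) - 128*(2 - 1*(-128))/(-18 - 128) = sqrt(5476 + (-108)**2) - 128*(2 + 128)/(-146) = sqrt(5476 + 11664) - 128*(-1/146)*130 = sqrt(17140) + 8320/73 = 2*sqrt(4285) + 8320/73 = 8320/73 + 2*sqrt(4285)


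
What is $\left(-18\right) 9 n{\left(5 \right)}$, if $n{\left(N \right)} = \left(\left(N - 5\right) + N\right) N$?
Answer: $-4050$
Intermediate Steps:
$n{\left(N \right)} = N \left(-5 + 2 N\right)$ ($n{\left(N \right)} = \left(\left(-5 + N\right) + N\right) N = \left(-5 + 2 N\right) N = N \left(-5 + 2 N\right)$)
$\left(-18\right) 9 n{\left(5 \right)} = \left(-18\right) 9 \cdot 5 \left(-5 + 2 \cdot 5\right) = - 162 \cdot 5 \left(-5 + 10\right) = - 162 \cdot 5 \cdot 5 = \left(-162\right) 25 = -4050$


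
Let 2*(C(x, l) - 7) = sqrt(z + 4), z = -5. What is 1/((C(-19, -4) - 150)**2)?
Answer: 4/(286 - I)**2 ≈ 4.89e-5 + 3.4196e-7*I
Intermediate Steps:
C(x, l) = 7 + I/2 (C(x, l) = 7 + sqrt(-5 + 4)/2 = 7 + sqrt(-1)/2 = 7 + I/2)
1/((C(-19, -4) - 150)**2) = 1/(((7 + I/2) - 150)**2) = 1/((-143 + I/2)**2) = (-143 + I/2)**(-2)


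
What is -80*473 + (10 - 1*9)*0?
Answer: -37840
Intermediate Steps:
-80*473 + (10 - 1*9)*0 = -37840 + (10 - 9)*0 = -37840 + 1*0 = -37840 + 0 = -37840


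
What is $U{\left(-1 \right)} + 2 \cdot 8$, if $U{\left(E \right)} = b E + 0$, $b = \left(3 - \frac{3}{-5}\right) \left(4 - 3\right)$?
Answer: $\frac{62}{5} \approx 12.4$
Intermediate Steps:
$b = \frac{18}{5}$ ($b = \left(3 - - \frac{3}{5}\right) 1 = \left(3 + \frac{3}{5}\right) 1 = \frac{18}{5} \cdot 1 = \frac{18}{5} \approx 3.6$)
$U{\left(E \right)} = \frac{18 E}{5}$ ($U{\left(E \right)} = \frac{18 E}{5} + 0 = \frac{18 E}{5}$)
$U{\left(-1 \right)} + 2 \cdot 8 = \frac{18}{5} \left(-1\right) + 2 \cdot 8 = - \frac{18}{5} + 16 = \frac{62}{5}$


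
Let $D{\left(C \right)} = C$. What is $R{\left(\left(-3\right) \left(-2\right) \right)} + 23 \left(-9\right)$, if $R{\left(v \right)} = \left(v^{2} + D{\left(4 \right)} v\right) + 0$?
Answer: $-147$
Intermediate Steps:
$R{\left(v \right)} = v^{2} + 4 v$ ($R{\left(v \right)} = \left(v^{2} + 4 v\right) + 0 = v^{2} + 4 v$)
$R{\left(\left(-3\right) \left(-2\right) \right)} + 23 \left(-9\right) = \left(-3\right) \left(-2\right) \left(4 - -6\right) + 23 \left(-9\right) = 6 \left(4 + 6\right) - 207 = 6 \cdot 10 - 207 = 60 - 207 = -147$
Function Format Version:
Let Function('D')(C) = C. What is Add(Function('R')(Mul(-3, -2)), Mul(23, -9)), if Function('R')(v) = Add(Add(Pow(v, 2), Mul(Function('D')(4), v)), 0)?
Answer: -147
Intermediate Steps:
Function('R')(v) = Add(Pow(v, 2), Mul(4, v)) (Function('R')(v) = Add(Add(Pow(v, 2), Mul(4, v)), 0) = Add(Pow(v, 2), Mul(4, v)))
Add(Function('R')(Mul(-3, -2)), Mul(23, -9)) = Add(Mul(Mul(-3, -2), Add(4, Mul(-3, -2))), Mul(23, -9)) = Add(Mul(6, Add(4, 6)), -207) = Add(Mul(6, 10), -207) = Add(60, -207) = -147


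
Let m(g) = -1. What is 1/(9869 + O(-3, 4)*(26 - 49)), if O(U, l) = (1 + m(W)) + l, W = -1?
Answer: 1/9777 ≈ 0.00010228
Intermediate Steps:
O(U, l) = l (O(U, l) = (1 - 1) + l = 0 + l = l)
1/(9869 + O(-3, 4)*(26 - 49)) = 1/(9869 + 4*(26 - 49)) = 1/(9869 + 4*(-23)) = 1/(9869 - 92) = 1/9777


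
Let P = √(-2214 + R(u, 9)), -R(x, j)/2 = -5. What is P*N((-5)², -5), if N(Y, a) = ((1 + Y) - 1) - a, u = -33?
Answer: 60*I*√551 ≈ 1408.4*I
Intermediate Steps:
R(x, j) = 10 (R(x, j) = -2*(-5) = 10)
P = 2*I*√551 (P = √(-2214 + 10) = √(-2204) = 2*I*√551 ≈ 46.947*I)
N(Y, a) = Y - a
P*N((-5)², -5) = (2*I*√551)*((-5)² - 1*(-5)) = (2*I*√551)*(25 + 5) = (2*I*√551)*30 = 60*I*√551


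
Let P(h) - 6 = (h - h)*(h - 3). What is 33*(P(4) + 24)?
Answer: 990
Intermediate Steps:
P(h) = 6 (P(h) = 6 + (h - h)*(h - 3) = 6 + 0*(-3 + h) = 6 + 0 = 6)
33*(P(4) + 24) = 33*(6 + 24) = 33*30 = 990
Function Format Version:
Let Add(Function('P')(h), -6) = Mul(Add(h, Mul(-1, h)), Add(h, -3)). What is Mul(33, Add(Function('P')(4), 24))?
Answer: 990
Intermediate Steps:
Function('P')(h) = 6 (Function('P')(h) = Add(6, Mul(Add(h, Mul(-1, h)), Add(h, -3))) = Add(6, Mul(0, Add(-3, h))) = Add(6, 0) = 6)
Mul(33, Add(Function('P')(4), 24)) = Mul(33, Add(6, 24)) = Mul(33, 30) = 990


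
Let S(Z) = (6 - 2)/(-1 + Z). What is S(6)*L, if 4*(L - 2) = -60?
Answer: -52/5 ≈ -10.400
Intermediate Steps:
L = -13 (L = 2 + (1/4)*(-60) = 2 - 15 = -13)
S(Z) = 4/(-1 + Z)
S(6)*L = (4/(-1 + 6))*(-13) = (4/5)*(-13) = -52/5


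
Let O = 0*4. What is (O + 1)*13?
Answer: 13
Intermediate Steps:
O = 0
(O + 1)*13 = (0 + 1)*13 = 1*13 = 13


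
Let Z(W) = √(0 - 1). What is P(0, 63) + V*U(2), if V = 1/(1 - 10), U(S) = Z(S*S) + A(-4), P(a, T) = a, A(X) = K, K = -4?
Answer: 4/9 - I/9 ≈ 0.44444 - 0.11111*I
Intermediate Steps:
A(X) = -4
Z(W) = I (Z(W) = √(-1) = I)
U(S) = -4 + I (U(S) = I - 4 = -4 + I)
V = -⅑ (V = 1/(-9) = -⅑ ≈ -0.11111)
P(0, 63) + V*U(2) = 0 - (-4 + I)/9 = 0 + (4/9 - I/9) = 4/9 - I/9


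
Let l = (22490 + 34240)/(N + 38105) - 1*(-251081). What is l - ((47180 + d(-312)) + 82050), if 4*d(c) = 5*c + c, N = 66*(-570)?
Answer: 11876289/97 ≈ 1.2244e+5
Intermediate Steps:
N = -37620
d(c) = 3*c/2 (d(c) = (5*c + c)/4 = (6*c)/4 = 3*c/2)
l = 24366203/97 (l = (22490 + 34240)/(-37620 + 38105) - 1*(-251081) = 56730/485 + 251081 = 56730*(1/485) + 251081 = 11346/97 + 251081 = 24366203/97 ≈ 2.5120e+5)
l - ((47180 + d(-312)) + 82050) = 24366203/97 - ((47180 + (3/2)*(-312)) + 82050) = 24366203/97 - ((47180 - 468) + 82050) = 24366203/97 - (46712 + 82050) = 24366203/97 - 1*128762 = 24366203/97 - 128762 = 11876289/97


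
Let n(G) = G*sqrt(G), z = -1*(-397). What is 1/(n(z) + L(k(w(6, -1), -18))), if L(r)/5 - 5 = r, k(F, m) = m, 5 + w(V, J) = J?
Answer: 65/62566548 + 397*sqrt(397)/62566548 ≈ 0.00012747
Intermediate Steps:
w(V, J) = -5 + J
z = 397
L(r) = 25 + 5*r
n(G) = G**(3/2)
1/(n(z) + L(k(w(6, -1), -18))) = 1/(397**(3/2) + (25 + 5*(-18))) = 1/(397*sqrt(397) + (25 - 90)) = 1/(397*sqrt(397) - 65) = 1/(-65 + 397*sqrt(397))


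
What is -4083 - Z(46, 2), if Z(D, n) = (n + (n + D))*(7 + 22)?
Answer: -5533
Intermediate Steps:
Z(D, n) = 29*D + 58*n (Z(D, n) = (n + (D + n))*29 = (D + 2*n)*29 = 29*D + 58*n)
-4083 - Z(46, 2) = -4083 - (29*46 + 58*2) = -4083 - (1334 + 116) = -4083 - 1*1450 = -4083 - 1450 = -5533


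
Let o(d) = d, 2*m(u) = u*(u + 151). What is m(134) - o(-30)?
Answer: 19125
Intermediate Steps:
m(u) = u*(151 + u)/2 (m(u) = (u*(u + 151))/2 = (u*(151 + u))/2 = u*(151 + u)/2)
m(134) - o(-30) = (1/2)*134*(151 + 134) - 1*(-30) = (1/2)*134*285 + 30 = 19095 + 30 = 19125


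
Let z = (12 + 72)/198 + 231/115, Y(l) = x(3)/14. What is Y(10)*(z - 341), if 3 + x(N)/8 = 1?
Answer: 10278896/26565 ≈ 386.93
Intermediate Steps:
x(N) = -16 (x(N) = -24 + 8*1 = -24 + 8 = -16)
Y(l) = -8/7 (Y(l) = -16/14 = -16*1/14 = -8/7)
z = 9233/3795 (z = 84*(1/198) + 231*(1/115) = 14/33 + 231/115 = 9233/3795 ≈ 2.4329)
Y(10)*(z - 341) = -8*(9233/3795 - 341)/7 = -8/7*(-1284862/3795) = 10278896/26565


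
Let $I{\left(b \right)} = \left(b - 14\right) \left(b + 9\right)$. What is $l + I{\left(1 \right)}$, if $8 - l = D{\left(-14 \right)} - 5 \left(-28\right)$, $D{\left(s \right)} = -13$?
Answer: $-249$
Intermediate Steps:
$I{\left(b \right)} = \left(-14 + b\right) \left(9 + b\right)$
$l = -119$ ($l = 8 - \left(-13 - 5 \left(-28\right)\right) = 8 - \left(-13 - -140\right) = 8 - \left(-13 + 140\right) = 8 - 127 = -119$)
$l + I{\left(1 \right)} = -119 - \left(131 - 1\right) = -119 - 130 = -249$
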